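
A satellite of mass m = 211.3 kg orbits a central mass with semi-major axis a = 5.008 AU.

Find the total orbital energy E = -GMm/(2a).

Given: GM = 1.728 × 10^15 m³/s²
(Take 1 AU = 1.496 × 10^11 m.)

Convert to SI: a = 5.008 AU = 7.49197e+11 m.
E = −GMm / (2a).
E = −1.728e+15 · 211.3 / (2 · 7.49197e+11) J ≈ -2.437e+05 J = -243.7 kJ.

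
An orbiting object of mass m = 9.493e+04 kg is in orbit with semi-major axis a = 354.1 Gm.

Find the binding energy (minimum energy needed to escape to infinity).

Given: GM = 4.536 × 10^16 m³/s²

Convert to SI: a = 354.1 Gm = 3.541e+11 m.
Total orbital energy is E = −GMm/(2a); binding energy is E_bind = −E = GMm/(2a).
E_bind = 4.536e+16 · 9.493e+04 / (2 · 3.541e+11) J ≈ 6.08e+09 J = 6.08 GJ.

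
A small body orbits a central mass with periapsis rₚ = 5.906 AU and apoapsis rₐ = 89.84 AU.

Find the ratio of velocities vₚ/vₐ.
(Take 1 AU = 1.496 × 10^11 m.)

Convert to SI: rₚ = 5.906 AU = 8.83538e+11 m; rₐ = 89.84 AU = 1.34401e+13 m.
Conservation of angular momentum gives rₚvₚ = rₐvₐ, so vₚ/vₐ = rₐ/rₚ.
vₚ/vₐ = 1.34401e+13 / 8.83538e+11 ≈ 15.21.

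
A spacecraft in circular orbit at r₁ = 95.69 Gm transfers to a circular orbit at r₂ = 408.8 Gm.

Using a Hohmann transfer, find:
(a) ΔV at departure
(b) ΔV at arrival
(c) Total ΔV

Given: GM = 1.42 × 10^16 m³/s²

Convert to SI: r₁ = 95.69 Gm = 9.569e+10 m; r₂ = 408.8 Gm = 4.088e+11 m.
Transfer semi-major axis: a_t = (r₁ + r₂)/2 = (9.569e+10 + 4.088e+11)/2 = 2.52245e+11 m.
Circular speeds: v₁ = √(GM/r₁) = 385.222 m/s, v₂ = √(GM/r₂) = 186.375 m/s.
Transfer speeds (vis-viva v² = GM(2/r − 1/a_t)): v₁ᵗ = 490.405 m/s, v₂ᵗ = 114.792 m/s.
(a) ΔV₁ = |v₁ᵗ − v₁| ≈ 105.2 m/s = 105.2 m/s.
(b) ΔV₂ = |v₂ − v₂ᵗ| ≈ 71.58 m/s = 71.58 m/s.
(c) ΔV_total = ΔV₁ + ΔV₂ ≈ 176.8 m/s = 176.8 m/s.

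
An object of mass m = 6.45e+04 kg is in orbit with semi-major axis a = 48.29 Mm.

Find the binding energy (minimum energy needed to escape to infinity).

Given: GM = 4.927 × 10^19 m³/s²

Convert to SI: a = 48.29 Mm = 4.829e+07 m.
Total orbital energy is E = −GMm/(2a); binding energy is E_bind = −E = GMm/(2a).
E_bind = 4.927e+19 · 6.45e+04 / (2 · 4.829e+07) J ≈ 3.29e+16 J = 32.9 PJ.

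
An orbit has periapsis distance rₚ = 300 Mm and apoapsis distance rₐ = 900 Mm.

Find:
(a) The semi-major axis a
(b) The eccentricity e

Convert to SI: rₚ = 300 Mm = 3e+08 m; rₐ = 900 Mm = 9e+08 m.
(a) a = (rₚ + rₐ) / 2 = (3e+08 + 9e+08) / 2 ≈ 6e+08 m = 600 Mm.
(b) e = (rₐ − rₚ) / (rₐ + rₚ) = (9e+08 − 3e+08) / (9e+08 + 3e+08) ≈ 0.5.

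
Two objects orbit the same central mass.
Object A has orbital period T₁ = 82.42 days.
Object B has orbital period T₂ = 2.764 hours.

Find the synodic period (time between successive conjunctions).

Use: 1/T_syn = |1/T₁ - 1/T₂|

Convert to SI: T₁ = 82.42 days = 7.12109e+06 s; T₂ = 2.764 hours = 9950.4 s.
T_syn = |T₁ · T₂ / (T₁ − T₂)|.
T_syn = |7.12109e+06 · 9950.4 / (7.12109e+06 − 9950.4)| s ≈ 9964 s = 2.768 hours.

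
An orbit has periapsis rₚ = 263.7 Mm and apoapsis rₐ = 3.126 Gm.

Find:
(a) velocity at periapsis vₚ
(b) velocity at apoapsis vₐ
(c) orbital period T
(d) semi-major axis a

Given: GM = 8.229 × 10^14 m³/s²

Convert to SI: rₚ = 263.7 Mm = 2.637e+08 m; rₐ = 3.126 Gm = 3.126e+09 m.
(a) With a = (rₚ + rₐ)/2 = 1.69485e+09 m, vₚ = √(GM (2/rₚ − 1/a)) = √(8.229e+14 · (2/2.637e+08 − 1/1.69485e+09)) m/s ≈ 2399 m/s
(b) With a = (rₚ + rₐ)/2 = 1.69485e+09 m, vₐ = √(GM (2/rₐ − 1/a)) = √(8.229e+14 · (2/3.126e+09 − 1/1.69485e+09)) m/s ≈ 202.4 m/s
(c) With a = (rₚ + rₐ)/2 = 1.69485e+09 m, T = 2π √(a³/GM) = 2π √((1.69485e+09)³/8.229e+14) s ≈ 1.528e+07 s
(d) a = (rₚ + rₐ)/2 = (2.637e+08 + 3.126e+09)/2 ≈ 1.695e+09 m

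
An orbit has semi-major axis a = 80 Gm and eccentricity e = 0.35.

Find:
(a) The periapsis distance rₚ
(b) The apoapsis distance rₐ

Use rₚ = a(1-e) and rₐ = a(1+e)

Convert to SI: a = 80 Gm = 8e+10 m.
(a) rₚ = a(1 − e) = 8e+10 · (1 − 0.35) = 8e+10 · 0.65 ≈ 5.2e+10 m = 52 Gm.
(b) rₐ = a(1 + e) = 8e+10 · (1 + 0.35) = 8e+10 · 1.35 ≈ 1.08e+11 m = 108 Gm.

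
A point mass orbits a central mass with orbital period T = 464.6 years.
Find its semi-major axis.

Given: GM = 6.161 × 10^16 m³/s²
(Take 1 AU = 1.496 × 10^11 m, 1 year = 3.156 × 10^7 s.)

Convert to SI: T = 464.6 years = 1.46628e+10 s.
Invert Kepler's third law: a = (GM · T² / (4π²))^(1/3).
Substituting T = 1.46628e+10 s and GM = 6.161e+16 m³/s²:
a = (6.161e+16 · (1.46628e+10)² / (4π²))^(1/3) m
a ≈ 6.949e+11 m = 4.645 AU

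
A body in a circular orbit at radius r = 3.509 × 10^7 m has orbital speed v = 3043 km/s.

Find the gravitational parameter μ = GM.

Convert to SI: v = 3043 km/s = 3.043e+06 m/s.
For a circular orbit v² = GM/r, so GM = v² · r.
GM = (3.043e+06)² · 3.509e+07 m³/s² ≈ 3.249e+20 m³/s² = 3.249 × 10^20 m³/s².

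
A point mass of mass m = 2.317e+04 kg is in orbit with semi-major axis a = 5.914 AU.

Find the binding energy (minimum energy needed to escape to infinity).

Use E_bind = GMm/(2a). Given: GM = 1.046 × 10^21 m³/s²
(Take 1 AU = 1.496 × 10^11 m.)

Convert to SI: a = 5.914 AU = 8.84734e+11 m.
Total orbital energy is E = −GMm/(2a); binding energy is E_bind = −E = GMm/(2a).
E_bind = 1.046e+21 · 2.317e+04 / (2 · 8.84734e+11) J ≈ 1.37e+13 J = 13.7 TJ.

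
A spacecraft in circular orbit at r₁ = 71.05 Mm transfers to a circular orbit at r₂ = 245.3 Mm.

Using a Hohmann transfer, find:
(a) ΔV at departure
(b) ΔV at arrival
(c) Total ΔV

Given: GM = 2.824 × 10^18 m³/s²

Convert to SI: r₁ = 71.05 Mm = 7.105e+07 m; r₂ = 245.3 Mm = 2.453e+08 m.
Transfer semi-major axis: a_t = (r₁ + r₂)/2 = (7.105e+07 + 2.453e+08)/2 = 1.58175e+08 m.
Circular speeds: v₁ = √(GM/r₁) = 199366 m/s, v₂ = √(GM/r₂) = 107296 m/s.
Transfer speeds (vis-viva v² = GM(2/r − 1/a_t)): v₁ᵗ = 248273 m/s, v₂ᵗ = 71911.2 m/s.
(a) ΔV₁ = |v₁ᵗ − v₁| ≈ 4.891e+04 m/s = 48.91 km/s.
(b) ΔV₂ = |v₂ − v₂ᵗ| ≈ 3.538e+04 m/s = 35.38 km/s.
(c) ΔV_total = ΔV₁ + ΔV₂ ≈ 8.429e+04 m/s = 84.29 km/s.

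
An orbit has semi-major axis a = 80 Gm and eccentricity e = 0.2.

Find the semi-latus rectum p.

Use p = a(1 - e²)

Convert to SI: a = 80 Gm = 8e+10 m.
p = a (1 − e²).
p = 8e+10 · (1 − (0.2)²) = 8e+10 · 0.96 ≈ 7.68e+10 m = 76.8 Gm.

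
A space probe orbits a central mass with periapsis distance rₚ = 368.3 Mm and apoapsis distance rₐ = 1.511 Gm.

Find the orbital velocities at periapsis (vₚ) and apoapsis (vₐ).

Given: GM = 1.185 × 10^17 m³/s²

Convert to SI: rₚ = 368.3 Mm = 3.683e+08 m; rₐ = 1.511 Gm = 1.511e+09 m.
Use the vis-viva equation v² = GM(2/r − 1/a) with a = (rₚ + rₐ)/2 = (3.683e+08 + 1.511e+09)/2 = 9.3965e+08 m.
vₚ = √(GM · (2/rₚ − 1/a)) = √(1.185e+17 · (2/3.683e+08 − 1/9.3965e+08)) m/s ≈ 2.275e+04 m/s = 22.75 km/s.
vₐ = √(GM · (2/rₐ − 1/a)) = √(1.185e+17 · (2/1.511e+09 − 1/9.3965e+08)) m/s ≈ 5544 m/s = 5.544 km/s.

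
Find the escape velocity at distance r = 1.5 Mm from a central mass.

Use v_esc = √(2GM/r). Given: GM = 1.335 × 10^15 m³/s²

Convert to SI: r = 1.5 Mm = 1.5e+06 m.
Escape velocity comes from setting total energy to zero: ½v² − GM/r = 0 ⇒ v_esc = √(2GM / r).
v_esc = √(2 · 1.335e+15 / 1.5e+06) m/s ≈ 4.219e+04 m/s = 42.19 km/s.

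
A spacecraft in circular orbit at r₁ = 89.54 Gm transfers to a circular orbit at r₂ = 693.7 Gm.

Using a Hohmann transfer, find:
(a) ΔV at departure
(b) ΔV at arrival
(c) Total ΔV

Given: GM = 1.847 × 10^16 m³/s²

Convert to SI: r₁ = 89.54 Gm = 8.954e+10 m; r₂ = 693.7 Gm = 6.937e+11 m.
Transfer semi-major axis: a_t = (r₁ + r₂)/2 = (8.954e+10 + 6.937e+11)/2 = 3.9162e+11 m.
Circular speeds: v₁ = √(GM/r₁) = 454.177 m/s, v₂ = √(GM/r₂) = 163.173 m/s.
Transfer speeds (vis-viva v² = GM(2/r − 1/a_t)): v₁ᵗ = 604.475 m/s, v₂ᵗ = 78.0232 m/s.
(a) ΔV₁ = |v₁ᵗ − v₁| ≈ 150.3 m/s = 150.3 m/s.
(b) ΔV₂ = |v₂ − v₂ᵗ| ≈ 85.15 m/s = 85.15 m/s.
(c) ΔV_total = ΔV₁ + ΔV₂ ≈ 235.4 m/s = 235.4 m/s.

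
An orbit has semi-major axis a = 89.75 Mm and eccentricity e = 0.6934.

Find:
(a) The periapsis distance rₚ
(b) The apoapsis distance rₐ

Convert to SI: a = 89.75 Mm = 8.975e+07 m.
(a) rₚ = a(1 − e) = 8.975e+07 · (1 − 0.6934) = 8.975e+07 · 0.3066 ≈ 2.752e+07 m = 27.52 Mm.
(b) rₐ = a(1 + e) = 8.975e+07 · (1 + 0.6934) = 8.975e+07 · 1.6934 ≈ 1.52e+08 m = 152 Mm.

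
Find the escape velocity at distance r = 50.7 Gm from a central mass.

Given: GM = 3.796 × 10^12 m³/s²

Convert to SI: r = 50.7 Gm = 5.07e+10 m.
Escape velocity comes from setting total energy to zero: ½v² − GM/r = 0 ⇒ v_esc = √(2GM / r).
v_esc = √(2 · 3.796e+12 / 5.07e+10) m/s ≈ 12.24 m/s = 12.24 m/s.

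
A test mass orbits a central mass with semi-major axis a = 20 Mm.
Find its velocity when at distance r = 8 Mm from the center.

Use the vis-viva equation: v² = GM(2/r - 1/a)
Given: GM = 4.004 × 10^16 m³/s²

Convert to SI: a = 20 Mm = 2e+07 m; r = 8 Mm = 8e+06 m.
Vis-viva: v = √(GM · (2/r − 1/a)).
2/r − 1/a = 2/8e+06 − 1/2e+07 = 2e-07 m⁻¹.
v = √(4.004e+16 · 2e-07) m/s ≈ 8.949e+04 m/s = 89.49 km/s.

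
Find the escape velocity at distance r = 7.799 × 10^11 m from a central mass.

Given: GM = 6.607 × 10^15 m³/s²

Escape velocity comes from setting total energy to zero: ½v² − GM/r = 0 ⇒ v_esc = √(2GM / r).
v_esc = √(2 · 6.607e+15 / 7.799e+11) m/s ≈ 130.2 m/s = 130.2 m/s.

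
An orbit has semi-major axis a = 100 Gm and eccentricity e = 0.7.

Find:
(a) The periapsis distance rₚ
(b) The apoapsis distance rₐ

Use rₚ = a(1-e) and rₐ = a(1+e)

Convert to SI: a = 100 Gm = 1e+11 m.
(a) rₚ = a(1 − e) = 1e+11 · (1 − 0.7) = 1e+11 · 0.3 ≈ 3e+10 m = 30 Gm.
(b) rₐ = a(1 + e) = 1e+11 · (1 + 0.7) = 1e+11 · 1.7 ≈ 1.7e+11 m = 170 Gm.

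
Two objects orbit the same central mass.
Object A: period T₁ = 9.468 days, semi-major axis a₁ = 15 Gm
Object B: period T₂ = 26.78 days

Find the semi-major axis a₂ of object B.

Convert to SI: T₁ = 9.468 days = 818035 s; a₁ = 15 Gm = 1.5e+10 m; T₂ = 26.78 days = 2.31379e+06 s.
Kepler's third law: (T₁/T₂)² = (a₁/a₂)³ ⇒ a₂ = a₁ · (T₂/T₁)^(2/3).
T₂/T₁ = 2.31379e+06 / 818035 = 2.82847.
a₂ = 1.5e+10 · (2.82847)^(2/3) m ≈ 3e+10 m = 30 Gm.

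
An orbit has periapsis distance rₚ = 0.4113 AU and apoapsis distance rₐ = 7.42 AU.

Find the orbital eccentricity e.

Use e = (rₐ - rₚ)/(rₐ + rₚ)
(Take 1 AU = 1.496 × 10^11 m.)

Convert to SI: rₚ = 0.4113 AU = 6.15305e+10 m; rₐ = 7.42 AU = 1.11003e+12 m.
e = (rₐ − rₚ) / (rₐ + rₚ).
e = (1.11003e+12 − 6.15305e+10) / (1.11003e+12 + 6.15305e+10) = 1.0485e+12 / 1.17156e+12 ≈ 0.895.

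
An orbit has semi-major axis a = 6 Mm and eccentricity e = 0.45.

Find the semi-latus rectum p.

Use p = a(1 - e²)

Convert to SI: a = 6 Mm = 6e+06 m.
p = a (1 − e²).
p = 6e+06 · (1 − (0.45)²) = 6e+06 · 0.7975 ≈ 4.785e+06 m = 4.785 Mm.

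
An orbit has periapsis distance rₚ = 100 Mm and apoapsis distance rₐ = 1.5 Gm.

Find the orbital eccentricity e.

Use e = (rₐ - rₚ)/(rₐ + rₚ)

Convert to SI: rₚ = 100 Mm = 1e+08 m; rₐ = 1.5 Gm = 1.5e+09 m.
e = (rₐ − rₚ) / (rₐ + rₚ).
e = (1.5e+09 − 1e+08) / (1.5e+09 + 1e+08) = 1.4e+09 / 1.6e+09 ≈ 0.875.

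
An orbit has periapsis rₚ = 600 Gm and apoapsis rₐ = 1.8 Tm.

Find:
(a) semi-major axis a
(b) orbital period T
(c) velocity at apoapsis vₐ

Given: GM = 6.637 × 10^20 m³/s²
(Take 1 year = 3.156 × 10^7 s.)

Convert to SI: rₚ = 600 Gm = 6e+11 m; rₐ = 1.8 Tm = 1.8e+12 m.
(a) a = (rₚ + rₐ)/2 = (6e+11 + 1.8e+12)/2 ≈ 1.2e+12 m
(b) With a = (rₚ + rₐ)/2 = 1.2e+12 m, T = 2π √(a³/GM) = 2π √((1.2e+12)³/6.637e+20) s ≈ 3.206e+08 s
(c) With a = (rₚ + rₐ)/2 = 1.2e+12 m, vₐ = √(GM (2/rₐ − 1/a)) = √(6.637e+20 · (2/1.8e+12 − 1/1.2e+12)) m/s ≈ 1.358e+04 m/s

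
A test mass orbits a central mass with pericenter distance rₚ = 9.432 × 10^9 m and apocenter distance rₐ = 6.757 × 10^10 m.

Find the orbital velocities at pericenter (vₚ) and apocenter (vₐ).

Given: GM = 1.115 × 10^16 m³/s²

Use the vis-viva equation v² = GM(2/r − 1/a) with a = (rₚ + rₐ)/2 = (9.432e+09 + 6.757e+10)/2 = 3.8501e+10 m.
vₚ = √(GM · (2/rₚ − 1/a)) = √(1.115e+16 · (2/9.432e+09 − 1/3.8501e+10)) m/s ≈ 1440 m/s = 1.44 km/s.
vₐ = √(GM · (2/rₐ − 1/a)) = √(1.115e+16 · (2/6.757e+10 − 1/3.8501e+10)) m/s ≈ 201.1 m/s = 201.1 m/s.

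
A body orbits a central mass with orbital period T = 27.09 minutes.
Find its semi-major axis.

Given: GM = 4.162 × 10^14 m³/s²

Convert to SI: T = 27.09 minutes = 1625.4 s.
Invert Kepler's third law: a = (GM · T² / (4π²))^(1/3).
Substituting T = 1625.4 s and GM = 4.162e+14 m³/s²:
a = (4.162e+14 · (1625.4)² / (4π²))^(1/3) m
a ≈ 3.031e+06 m = 3.031 × 10^6 m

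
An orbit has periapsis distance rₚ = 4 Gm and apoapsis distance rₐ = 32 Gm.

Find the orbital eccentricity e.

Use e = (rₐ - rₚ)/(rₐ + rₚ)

Convert to SI: rₚ = 4 Gm = 4e+09 m; rₐ = 32 Gm = 3.2e+10 m.
e = (rₐ − rₚ) / (rₐ + rₚ).
e = (3.2e+10 − 4e+09) / (3.2e+10 + 4e+09) = 2.8e+10 / 3.6e+10 ≈ 0.7778.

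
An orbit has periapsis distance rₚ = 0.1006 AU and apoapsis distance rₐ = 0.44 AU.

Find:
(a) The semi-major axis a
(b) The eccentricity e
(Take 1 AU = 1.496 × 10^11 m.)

Convert to SI: rₚ = 0.1006 AU = 1.50498e+10 m; rₐ = 0.44 AU = 6.5824e+10 m.
(a) a = (rₚ + rₐ) / 2 = (1.50498e+10 + 6.5824e+10) / 2 ≈ 4.044e+10 m = 0.2703 AU.
(b) e = (rₐ − rₚ) / (rₐ + rₚ) = (6.5824e+10 − 1.50498e+10) / (6.5824e+10 + 1.50498e+10) ≈ 0.6278.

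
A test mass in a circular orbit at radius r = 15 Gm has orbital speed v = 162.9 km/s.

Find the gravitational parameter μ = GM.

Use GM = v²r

Convert to SI: r = 15 Gm = 1.5e+10 m; v = 162.9 km/s = 162900 m/s.
For a circular orbit v² = GM/r, so GM = v² · r.
GM = (162900)² · 1.5e+10 m³/s² ≈ 3.98e+20 m³/s² = 3.98 × 10^20 m³/s².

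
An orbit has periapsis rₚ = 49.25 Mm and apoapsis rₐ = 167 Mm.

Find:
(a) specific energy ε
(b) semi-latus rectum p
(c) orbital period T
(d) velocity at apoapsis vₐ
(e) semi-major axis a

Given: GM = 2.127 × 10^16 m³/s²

Convert to SI: rₚ = 49.25 Mm = 4.925e+07 m; rₐ = 167 Mm = 1.67e+08 m.
(a) With a = (rₚ + rₐ)/2 = 1.08125e+08 m, ε = −GM/(2a) = −2.127e+16/(2 · 1.08125e+08) J/kg ≈ -9.836e+07 J/kg
(b) From a = (rₚ + rₐ)/2 = 1.08125e+08 m and e = (rₐ − rₚ)/(rₐ + rₚ) = 0.544509, p = a(1 − e²) = 1.08125e+08 · (1 − (0.544509)²) ≈ 7.607e+07 m
(c) With a = (rₚ + rₐ)/2 = 1.08125e+08 m, T = 2π √(a³/GM) = 2π √((1.08125e+08)³/2.127e+16) s ≈ 4.844e+04 s
(d) With a = (rₚ + rₐ)/2 = 1.08125e+08 m, vₐ = √(GM (2/rₐ − 1/a)) = √(2.127e+16 · (2/1.67e+08 − 1/1.08125e+08)) m/s ≈ 7617 m/s
(e) a = (rₚ + rₐ)/2 = (4.925e+07 + 1.67e+08)/2 ≈ 1.081e+08 m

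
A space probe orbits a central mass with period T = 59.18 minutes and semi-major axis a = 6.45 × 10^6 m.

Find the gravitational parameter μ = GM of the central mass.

Convert to SI: T = 59.18 minutes = 3550.8 s.
GM = 4π² · a³ / T².
GM = 4π² · (6.45e+06)³ / (3550.8)² m³/s² ≈ 8.402e+14 m³/s² = 8.402 × 10^14 m³/s².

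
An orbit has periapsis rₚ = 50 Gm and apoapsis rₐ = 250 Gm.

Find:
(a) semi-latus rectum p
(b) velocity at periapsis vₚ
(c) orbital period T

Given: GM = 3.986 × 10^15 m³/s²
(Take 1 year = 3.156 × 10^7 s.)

Convert to SI: rₚ = 50 Gm = 5e+10 m; rₐ = 250 Gm = 2.5e+11 m.
(a) From a = (rₚ + rₐ)/2 = 1.5e+11 m and e = (rₐ − rₚ)/(rₐ + rₚ) = 0.666667, p = a(1 − e²) = 1.5e+11 · (1 − (0.666667)²) ≈ 8.333e+10 m
(b) With a = (rₚ + rₐ)/2 = 1.5e+11 m, vₚ = √(GM (2/rₚ − 1/a)) = √(3.986e+15 · (2/5e+10 − 1/1.5e+11)) m/s ≈ 364.5 m/s
(c) With a = (rₚ + rₐ)/2 = 1.5e+11 m, T = 2π √(a³/GM) = 2π √((1.5e+11)³/3.986e+15) s ≈ 5.782e+09 s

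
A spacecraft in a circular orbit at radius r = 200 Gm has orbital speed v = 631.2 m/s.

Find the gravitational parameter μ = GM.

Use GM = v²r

Convert to SI: r = 200 Gm = 2e+11 m.
For a circular orbit v² = GM/r, so GM = v² · r.
GM = (631.2)² · 2e+11 m³/s² ≈ 7.968e+16 m³/s² = 7.968 × 10^16 m³/s².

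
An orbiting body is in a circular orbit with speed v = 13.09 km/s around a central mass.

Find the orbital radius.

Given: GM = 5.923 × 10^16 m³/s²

Convert to SI: v = 13.09 km/s = 13090 m/s.
For a circular orbit, v² = GM / r, so r = GM / v².
r = 5.923e+16 / (13090)² m ≈ 3.457e+08 m = 3.457 × 10^8 m.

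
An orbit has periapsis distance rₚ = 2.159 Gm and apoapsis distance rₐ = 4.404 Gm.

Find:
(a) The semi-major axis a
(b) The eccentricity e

Convert to SI: rₚ = 2.159 Gm = 2.159e+09 m; rₐ = 4.404 Gm = 4.404e+09 m.
(a) a = (rₚ + rₐ) / 2 = (2.159e+09 + 4.404e+09) / 2 ≈ 3.282e+09 m = 3.281 Gm.
(b) e = (rₐ − rₚ) / (rₐ + rₚ) = (4.404e+09 − 2.159e+09) / (4.404e+09 + 2.159e+09) ≈ 0.3421.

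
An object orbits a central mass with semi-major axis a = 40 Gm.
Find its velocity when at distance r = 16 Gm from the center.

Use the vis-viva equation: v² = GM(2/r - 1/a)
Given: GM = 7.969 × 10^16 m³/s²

Convert to SI: a = 40 Gm = 4e+10 m; r = 16 Gm = 1.6e+10 m.
Vis-viva: v = √(GM · (2/r − 1/a)).
2/r − 1/a = 2/1.6e+10 − 1/4e+10 = 1e-10 m⁻¹.
v = √(7.969e+16 · 1e-10) m/s ≈ 2823 m/s = 2.823 km/s.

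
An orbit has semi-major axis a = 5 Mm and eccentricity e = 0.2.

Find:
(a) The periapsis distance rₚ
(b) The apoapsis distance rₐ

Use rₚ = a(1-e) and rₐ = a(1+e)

Convert to SI: a = 5 Mm = 5e+06 m.
(a) rₚ = a(1 − e) = 5e+06 · (1 − 0.2) = 5e+06 · 0.8 ≈ 4e+06 m = 4 Mm.
(b) rₐ = a(1 + e) = 5e+06 · (1 + 0.2) = 5e+06 · 1.2 ≈ 6e+06 m = 6 Mm.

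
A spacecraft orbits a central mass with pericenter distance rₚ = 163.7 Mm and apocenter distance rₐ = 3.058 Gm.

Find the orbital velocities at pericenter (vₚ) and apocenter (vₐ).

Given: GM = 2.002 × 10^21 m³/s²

Convert to SI: rₚ = 163.7 Mm = 1.637e+08 m; rₐ = 3.058 Gm = 3.058e+09 m.
Use the vis-viva equation v² = GM(2/r − 1/a) with a = (rₚ + rₐ)/2 = (1.637e+08 + 3.058e+09)/2 = 1.61085e+09 m.
vₚ = √(GM · (2/rₚ − 1/a)) = √(2.002e+21 · (2/1.637e+08 − 1/1.61085e+09)) m/s ≈ 4.818e+06 m/s = 4818 km/s.
vₐ = √(GM · (2/rₐ − 1/a)) = √(2.002e+21 · (2/3.058e+09 − 1/1.61085e+09)) m/s ≈ 2.579e+05 m/s = 257.9 km/s.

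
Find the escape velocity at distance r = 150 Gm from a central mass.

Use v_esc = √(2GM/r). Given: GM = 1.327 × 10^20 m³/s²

Convert to SI: r = 150 Gm = 1.5e+11 m.
Escape velocity comes from setting total energy to zero: ½v² − GM/r = 0 ⇒ v_esc = √(2GM / r).
v_esc = √(2 · 1.327e+20 / 1.5e+11) m/s ≈ 4.206e+04 m/s = 42.06 km/s.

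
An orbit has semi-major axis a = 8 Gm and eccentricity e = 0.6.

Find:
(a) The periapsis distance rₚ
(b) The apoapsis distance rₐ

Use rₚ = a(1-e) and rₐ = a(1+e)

Convert to SI: a = 8 Gm = 8e+09 m.
(a) rₚ = a(1 − e) = 8e+09 · (1 − 0.6) = 8e+09 · 0.4 ≈ 3.2e+09 m = 3.2 Gm.
(b) rₐ = a(1 + e) = 8e+09 · (1 + 0.6) = 8e+09 · 1.6 ≈ 1.28e+10 m = 12.8 Gm.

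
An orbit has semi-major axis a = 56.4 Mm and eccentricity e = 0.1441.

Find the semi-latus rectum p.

Convert to SI: a = 56.4 Mm = 5.64e+07 m.
p = a (1 − e²).
p = 5.64e+07 · (1 − (0.1441)²) = 5.64e+07 · 0.979235 ≈ 5.523e+07 m = 55.23 Mm.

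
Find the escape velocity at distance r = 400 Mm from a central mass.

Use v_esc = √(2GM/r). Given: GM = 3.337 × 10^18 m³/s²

Convert to SI: r = 400 Mm = 4e+08 m.
Escape velocity comes from setting total energy to zero: ½v² − GM/r = 0 ⇒ v_esc = √(2GM / r).
v_esc = √(2 · 3.337e+18 / 4e+08) m/s ≈ 1.292e+05 m/s = 129.2 km/s.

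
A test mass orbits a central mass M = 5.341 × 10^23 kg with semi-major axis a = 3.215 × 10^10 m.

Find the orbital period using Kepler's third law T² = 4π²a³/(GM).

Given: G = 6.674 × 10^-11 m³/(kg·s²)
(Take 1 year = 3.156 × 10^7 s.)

GM = G · M = 6.674e-11 · 5.341e+23 = 3.56458e+13 m³/s².
Kepler's third law: T = 2π √(a³ / GM).
Substituting a = 3.215e+10 m and GM = 3.56458e+13 m³/s²:
T = 2π √((3.215e+10)³ / 3.56458e+13) s
T ≈ 6.067e+09 s = 192.2 years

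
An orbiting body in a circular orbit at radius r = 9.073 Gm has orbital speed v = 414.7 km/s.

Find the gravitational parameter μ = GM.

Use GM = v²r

Convert to SI: r = 9.073 Gm = 9.073e+09 m; v = 414.7 km/s = 414700 m/s.
For a circular orbit v² = GM/r, so GM = v² · r.
GM = (414700)² · 9.073e+09 m³/s² ≈ 1.56e+21 m³/s² = 1.56 × 10^21 m³/s².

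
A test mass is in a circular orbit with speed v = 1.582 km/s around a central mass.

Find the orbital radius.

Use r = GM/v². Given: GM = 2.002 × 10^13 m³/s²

Convert to SI: v = 1.582 km/s = 1582 m/s.
For a circular orbit, v² = GM / r, so r = GM / v².
r = 2.002e+13 / (1582)² m ≈ 7.999e+06 m = 7.999 Mm.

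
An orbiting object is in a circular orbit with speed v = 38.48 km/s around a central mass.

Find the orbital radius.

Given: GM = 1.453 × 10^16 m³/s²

Convert to SI: v = 38.48 km/s = 38480 m/s.
For a circular orbit, v² = GM / r, so r = GM / v².
r = 1.453e+16 / (38480)² m ≈ 9.813e+06 m = 9.813 Mm.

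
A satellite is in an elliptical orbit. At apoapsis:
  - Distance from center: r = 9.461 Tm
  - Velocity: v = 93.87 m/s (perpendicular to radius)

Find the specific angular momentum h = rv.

Convert to SI: r = 9.461 Tm = 9.461e+12 m.
With v perpendicular to r, h = r · v.
h = 9.461e+12 · 93.87 m²/s ≈ 8.881e+14 m²/s.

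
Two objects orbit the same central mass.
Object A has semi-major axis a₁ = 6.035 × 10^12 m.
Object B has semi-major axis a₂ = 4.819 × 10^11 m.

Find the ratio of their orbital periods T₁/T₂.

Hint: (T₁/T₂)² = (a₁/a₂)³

From Kepler's third law, (T₁/T₂)² = (a₁/a₂)³, so T₁/T₂ = (a₁/a₂)^(3/2).
a₁/a₂ = 6.035e+12 / 4.819e+11 = 12.5233.
T₁/T₂ = (12.5233)^(3/2) ≈ 44.32.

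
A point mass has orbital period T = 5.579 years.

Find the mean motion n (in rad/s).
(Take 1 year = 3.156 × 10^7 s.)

Convert to SI: T = 5.579 years = 1.76073e+08 s.
n = 2π / T.
n = 2π / 1.76073e+08 s ≈ 3.569e-08 rad/s.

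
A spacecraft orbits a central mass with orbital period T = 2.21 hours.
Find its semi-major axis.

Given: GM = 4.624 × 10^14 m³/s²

Convert to SI: T = 2.21 hours = 7956 s.
Invert Kepler's third law: a = (GM · T² / (4π²))^(1/3).
Substituting T = 7956 s and GM = 4.624e+14 m³/s²:
a = (4.624e+14 · (7956)² / (4π²))^(1/3) m
a ≈ 9.051e+06 m = 9.051 Mm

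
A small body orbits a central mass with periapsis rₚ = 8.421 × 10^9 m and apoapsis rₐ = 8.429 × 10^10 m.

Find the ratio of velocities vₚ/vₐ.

Conservation of angular momentum gives rₚvₚ = rₐvₐ, so vₚ/vₐ = rₐ/rₚ.
vₚ/vₐ = 8.429e+10 / 8.421e+09 ≈ 10.01.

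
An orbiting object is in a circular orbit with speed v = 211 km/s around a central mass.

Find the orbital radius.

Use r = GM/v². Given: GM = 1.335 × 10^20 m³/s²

Convert to SI: v = 211 km/s = 211000 m/s.
For a circular orbit, v² = GM / r, so r = GM / v².
r = 1.335e+20 / (211000)² m ≈ 2.999e+09 m = 2.999 Gm.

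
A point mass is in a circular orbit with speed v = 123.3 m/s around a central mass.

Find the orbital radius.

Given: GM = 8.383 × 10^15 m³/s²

For a circular orbit, v² = GM / r, so r = GM / v².
r = 8.383e+15 / (123.3)² m ≈ 5.514e+11 m = 551.4 Gm.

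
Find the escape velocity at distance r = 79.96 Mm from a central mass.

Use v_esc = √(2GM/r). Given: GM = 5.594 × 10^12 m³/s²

Convert to SI: r = 79.96 Mm = 7.996e+07 m.
Escape velocity comes from setting total energy to zero: ½v² − GM/r = 0 ⇒ v_esc = √(2GM / r).
v_esc = √(2 · 5.594e+12 / 7.996e+07) m/s ≈ 374.1 m/s = 374.1 m/s.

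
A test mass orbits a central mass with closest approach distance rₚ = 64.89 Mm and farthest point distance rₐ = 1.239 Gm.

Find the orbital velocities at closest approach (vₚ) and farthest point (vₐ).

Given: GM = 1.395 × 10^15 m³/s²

Convert to SI: rₚ = 64.89 Mm = 6.489e+07 m; rₐ = 1.239 Gm = 1.239e+09 m.
Use the vis-viva equation v² = GM(2/r − 1/a) with a = (rₚ + rₐ)/2 = (6.489e+07 + 1.239e+09)/2 = 6.51945e+08 m.
vₚ = √(GM · (2/rₚ − 1/a)) = √(1.395e+15 · (2/6.489e+07 − 1/6.51945e+08)) m/s ≈ 6392 m/s = 6.392 km/s.
vₐ = √(GM · (2/rₐ − 1/a)) = √(1.395e+15 · (2/1.239e+09 − 1/6.51945e+08)) m/s ≈ 334.8 m/s = 334.8 m/s.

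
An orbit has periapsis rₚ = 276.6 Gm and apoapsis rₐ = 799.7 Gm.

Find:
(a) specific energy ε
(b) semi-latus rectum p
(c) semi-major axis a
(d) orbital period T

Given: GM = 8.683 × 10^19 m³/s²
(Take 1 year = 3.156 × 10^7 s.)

Convert to SI: rₚ = 276.6 Gm = 2.766e+11 m; rₐ = 799.7 Gm = 7.997e+11 m.
(a) With a = (rₚ + rₐ)/2 = 5.3815e+11 m, ε = −GM/(2a) = −8.683e+19/(2 · 5.3815e+11) J/kg ≈ -8.067e+07 J/kg
(b) From a = (rₚ + rₐ)/2 = 5.3815e+11 m and e = (rₐ − rₚ)/(rₐ + rₚ) = 0.486017, p = a(1 − e²) = 5.3815e+11 · (1 − (0.486017)²) ≈ 4.11e+11 m
(c) a = (rₚ + rₐ)/2 = (2.766e+11 + 7.997e+11)/2 ≈ 5.382e+11 m
(d) With a = (rₚ + rₐ)/2 = 5.3815e+11 m, T = 2π √(a³/GM) = 2π √((5.3815e+11)³/8.683e+19) s ≈ 2.662e+08 s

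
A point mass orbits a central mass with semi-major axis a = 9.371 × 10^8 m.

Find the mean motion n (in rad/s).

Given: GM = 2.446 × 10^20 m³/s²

n = √(GM / a³).
n = √(2.446e+20 / (9.371e+08)³) rad/s ≈ 0.0005452 rad/s.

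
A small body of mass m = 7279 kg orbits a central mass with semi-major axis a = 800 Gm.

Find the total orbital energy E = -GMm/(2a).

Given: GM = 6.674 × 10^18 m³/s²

Convert to SI: a = 800 Gm = 8e+11 m.
E = −GMm / (2a).
E = −6.674e+18 · 7279 / (2 · 8e+11) J ≈ -3.036e+10 J = -30.36 GJ.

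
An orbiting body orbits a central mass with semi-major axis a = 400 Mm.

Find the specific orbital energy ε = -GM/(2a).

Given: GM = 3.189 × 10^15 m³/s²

Convert to SI: a = 400 Mm = 4e+08 m.
ε = −GM / (2a).
ε = −3.189e+15 / (2 · 4e+08) J/kg ≈ -3.986e+06 J/kg = -3.986 MJ/kg.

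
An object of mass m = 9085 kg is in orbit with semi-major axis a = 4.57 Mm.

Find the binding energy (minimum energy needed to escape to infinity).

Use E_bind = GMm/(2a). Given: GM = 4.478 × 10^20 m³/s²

Convert to SI: a = 4.57 Mm = 4.57e+06 m.
Total orbital energy is E = −GMm/(2a); binding energy is E_bind = −E = GMm/(2a).
E_bind = 4.478e+20 · 9085 / (2 · 4.57e+06) J ≈ 4.451e+17 J = 445.1 PJ.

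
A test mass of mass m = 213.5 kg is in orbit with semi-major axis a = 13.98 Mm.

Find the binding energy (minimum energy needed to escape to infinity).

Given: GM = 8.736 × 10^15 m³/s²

Convert to SI: a = 13.98 Mm = 1.398e+07 m.
Total orbital energy is E = −GMm/(2a); binding energy is E_bind = −E = GMm/(2a).
E_bind = 8.736e+15 · 213.5 / (2 · 1.398e+07) J ≈ 6.671e+10 J = 66.71 GJ.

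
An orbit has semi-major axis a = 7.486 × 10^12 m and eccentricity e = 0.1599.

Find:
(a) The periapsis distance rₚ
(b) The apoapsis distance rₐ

(a) rₚ = a(1 − e) = 7.486e+12 · (1 − 0.1599) = 7.486e+12 · 0.8401 ≈ 6.289e+12 m = 6.289 × 10^12 m.
(b) rₐ = a(1 + e) = 7.486e+12 · (1 + 0.1599) = 7.486e+12 · 1.1599 ≈ 8.683e+12 m = 8.683 × 10^12 m.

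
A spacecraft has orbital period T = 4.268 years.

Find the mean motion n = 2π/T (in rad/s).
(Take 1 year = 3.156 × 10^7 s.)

Convert to SI: T = 4.268 years = 1.34698e+08 s.
n = 2π / T.
n = 2π / 1.34698e+08 s ≈ 4.665e-08 rad/s.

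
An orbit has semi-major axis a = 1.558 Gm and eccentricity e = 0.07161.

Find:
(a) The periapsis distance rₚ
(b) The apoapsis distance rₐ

Convert to SI: a = 1.558 Gm = 1.558e+09 m.
(a) rₚ = a(1 − e) = 1.558e+09 · (1 − 0.07161) = 1.558e+09 · 0.92839 ≈ 1.446e+09 m = 1.446 Gm.
(b) rₐ = a(1 + e) = 1.558e+09 · (1 + 0.07161) = 1.558e+09 · 1.07161 ≈ 1.67e+09 m = 1.67 Gm.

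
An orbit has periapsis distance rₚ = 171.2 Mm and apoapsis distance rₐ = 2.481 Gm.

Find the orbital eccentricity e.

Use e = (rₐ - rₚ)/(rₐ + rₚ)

Convert to SI: rₚ = 171.2 Mm = 1.712e+08 m; rₐ = 2.481 Gm = 2.481e+09 m.
e = (rₐ − rₚ) / (rₐ + rₚ).
e = (2.481e+09 − 1.712e+08) / (2.481e+09 + 1.712e+08) = 2.3098e+09 / 2.6522e+09 ≈ 0.8709.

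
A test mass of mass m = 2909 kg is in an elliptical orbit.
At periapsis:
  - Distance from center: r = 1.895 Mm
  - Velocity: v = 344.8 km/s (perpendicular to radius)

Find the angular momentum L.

Convert to SI: r = 1.895 Mm = 1.895e+06 m; v = 344.8 km/s = 344800 m/s.
Since v is perpendicular to r, L = m · v · r.
L = 2909 · 344800 · 1.895e+06 kg·m²/s ≈ 1.901e+15 kg·m²/s.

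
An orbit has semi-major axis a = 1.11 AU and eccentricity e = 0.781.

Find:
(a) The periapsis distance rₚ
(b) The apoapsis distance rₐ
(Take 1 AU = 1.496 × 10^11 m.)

Convert to SI: a = 1.11 AU = 1.66056e+11 m.
(a) rₚ = a(1 − e) = 1.66056e+11 · (1 − 0.781) = 1.66056e+11 · 0.219 ≈ 3.637e+10 m = 0.2431 AU.
(b) rₐ = a(1 + e) = 1.66056e+11 · (1 + 0.781) = 1.66056e+11 · 1.781 ≈ 2.957e+11 m = 1.977 AU.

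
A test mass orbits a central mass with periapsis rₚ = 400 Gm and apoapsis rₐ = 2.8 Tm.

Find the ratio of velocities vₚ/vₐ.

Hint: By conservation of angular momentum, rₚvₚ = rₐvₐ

Convert to SI: rₚ = 400 Gm = 4e+11 m; rₐ = 2.8 Tm = 2.8e+12 m.
Conservation of angular momentum gives rₚvₚ = rₐvₐ, so vₚ/vₐ = rₐ/rₚ.
vₚ/vₐ = 2.8e+12 / 4e+11 ≈ 7.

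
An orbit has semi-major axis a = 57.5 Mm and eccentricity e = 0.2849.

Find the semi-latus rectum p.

Convert to SI: a = 57.5 Mm = 5.75e+07 m.
p = a (1 − e²).
p = 5.75e+07 · (1 − (0.2849)²) = 5.75e+07 · 0.918832 ≈ 5.283e+07 m = 52.83 Mm.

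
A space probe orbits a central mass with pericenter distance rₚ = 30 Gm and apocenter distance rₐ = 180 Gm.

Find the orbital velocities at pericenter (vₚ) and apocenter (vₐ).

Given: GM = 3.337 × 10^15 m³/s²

Convert to SI: rₚ = 30 Gm = 3e+10 m; rₐ = 180 Gm = 1.8e+11 m.
Use the vis-viva equation v² = GM(2/r − 1/a) with a = (rₚ + rₐ)/2 = (3e+10 + 1.8e+11)/2 = 1.05e+11 m.
vₚ = √(GM · (2/rₚ − 1/a)) = √(3.337e+15 · (2/3e+10 − 1/1.05e+11)) m/s ≈ 436.7 m/s = 436.7 m/s.
vₐ = √(GM · (2/rₐ − 1/a)) = √(3.337e+15 · (2/1.8e+11 − 1/1.05e+11)) m/s ≈ 72.78 m/s = 72.78 m/s.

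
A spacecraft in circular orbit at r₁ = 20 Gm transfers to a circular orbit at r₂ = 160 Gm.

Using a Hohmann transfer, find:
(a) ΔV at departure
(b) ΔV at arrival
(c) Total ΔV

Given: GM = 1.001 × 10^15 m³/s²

Convert to SI: r₁ = 20 Gm = 2e+10 m; r₂ = 160 Gm = 1.6e+11 m.
Transfer semi-major axis: a_t = (r₁ + r₂)/2 = (2e+10 + 1.6e+11)/2 = 9e+10 m.
Circular speeds: v₁ = √(GM/r₁) = 223.719 m/s, v₂ = √(GM/r₂) = 79.0965 m/s.
Transfer speeds (vis-viva v² = GM(2/r − 1/a_t)): v₁ᵗ = 298.291 m/s, v₂ᵗ = 37.2864 m/s.
(a) ΔV₁ = |v₁ᵗ − v₁| ≈ 74.57 m/s = 74.57 m/s.
(b) ΔV₂ = |v₂ − v₂ᵗ| ≈ 41.81 m/s = 41.81 m/s.
(c) ΔV_total = ΔV₁ + ΔV₂ ≈ 116.4 m/s = 116.4 m/s.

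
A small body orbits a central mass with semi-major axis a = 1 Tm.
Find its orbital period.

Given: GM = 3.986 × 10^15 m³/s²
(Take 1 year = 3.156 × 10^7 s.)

Convert to SI: a = 1 Tm = 1e+12 m.
Kepler's third law: T = 2π √(a³ / GM).
Substituting a = 1e+12 m and GM = 3.986e+15 m³/s²:
T = 2π √((1e+12)³ / 3.986e+15) s
T ≈ 9.952e+10 s = 3153 years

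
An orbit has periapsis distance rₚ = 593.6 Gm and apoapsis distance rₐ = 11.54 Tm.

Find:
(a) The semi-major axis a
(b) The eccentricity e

Convert to SI: rₚ = 593.6 Gm = 5.936e+11 m; rₐ = 11.54 Tm = 1.154e+13 m.
(a) a = (rₚ + rₐ) / 2 = (5.936e+11 + 1.154e+13) / 2 ≈ 6.067e+12 m = 6.067 Tm.
(b) e = (rₐ − rₚ) / (rₐ + rₚ) = (1.154e+13 − 5.936e+11) / (1.154e+13 + 5.936e+11) ≈ 0.9022.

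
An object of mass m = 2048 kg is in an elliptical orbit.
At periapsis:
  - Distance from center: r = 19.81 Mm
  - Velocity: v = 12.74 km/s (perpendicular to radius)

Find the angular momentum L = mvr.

Convert to SI: r = 19.81 Mm = 1.981e+07 m; v = 12.74 km/s = 12740 m/s.
Since v is perpendicular to r, L = m · v · r.
L = 2048 · 12740 · 1.981e+07 kg·m²/s ≈ 5.169e+14 kg·m²/s.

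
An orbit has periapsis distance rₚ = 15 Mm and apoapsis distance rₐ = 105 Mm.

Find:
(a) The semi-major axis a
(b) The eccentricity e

Convert to SI: rₚ = 15 Mm = 1.5e+07 m; rₐ = 105 Mm = 1.05e+08 m.
(a) a = (rₚ + rₐ) / 2 = (1.5e+07 + 1.05e+08) / 2 ≈ 6e+07 m = 60 Mm.
(b) e = (rₐ − rₚ) / (rₐ + rₚ) = (1.05e+08 − 1.5e+07) / (1.05e+08 + 1.5e+07) ≈ 0.75.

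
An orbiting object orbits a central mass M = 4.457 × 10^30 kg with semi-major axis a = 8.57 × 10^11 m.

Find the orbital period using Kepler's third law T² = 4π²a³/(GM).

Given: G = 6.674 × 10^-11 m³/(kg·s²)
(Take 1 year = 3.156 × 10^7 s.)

GM = G · M = 6.674e-11 · 4.457e+30 = 2.9746e+20 m³/s².
Kepler's third law: T = 2π √(a³ / GM).
Substituting a = 8.57e+11 m and GM = 2.9746e+20 m³/s²:
T = 2π √((8.57e+11)³ / 2.9746e+20) s
T ≈ 2.89e+08 s = 9.158 years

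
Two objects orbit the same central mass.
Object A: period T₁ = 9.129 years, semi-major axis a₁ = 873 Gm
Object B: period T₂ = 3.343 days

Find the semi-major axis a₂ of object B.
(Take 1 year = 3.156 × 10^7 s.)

Convert to SI: T₁ = 9.129 years = 2.88111e+08 s; a₁ = 873 Gm = 8.73e+11 m; T₂ = 3.343 days = 288835 s.
Kepler's third law: (T₁/T₂)² = (a₁/a₂)³ ⇒ a₂ = a₁ · (T₂/T₁)^(2/3).
T₂/T₁ = 288835 / 2.88111e+08 = 0.00100251.
a₂ = 8.73e+11 · (0.00100251)^(2/3) m ≈ 8.745e+09 m = 8.745 Gm.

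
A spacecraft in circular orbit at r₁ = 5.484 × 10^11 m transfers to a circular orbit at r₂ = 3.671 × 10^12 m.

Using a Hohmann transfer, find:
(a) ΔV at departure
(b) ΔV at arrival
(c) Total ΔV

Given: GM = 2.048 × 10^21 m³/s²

Transfer semi-major axis: a_t = (r₁ + r₂)/2 = (5.484e+11 + 3.671e+12)/2 = 2.1097e+12 m.
Circular speeds: v₁ = √(GM/r₁) = 61110.6 m/s, v₂ = √(GM/r₂) = 23619.6 m/s.
Transfer speeds (vis-viva v² = GM(2/r − 1/a_t)): v₁ᵗ = 80611.7 m/s, v₂ᵗ = 12042.3 m/s.
(a) ΔV₁ = |v₁ᵗ − v₁| ≈ 1.95e+04 m/s = 19.5 km/s.
(b) ΔV₂ = |v₂ − v₂ᵗ| ≈ 1.158e+04 m/s = 11.58 km/s.
(c) ΔV_total = ΔV₁ + ΔV₂ ≈ 3.108e+04 m/s = 31.08 km/s.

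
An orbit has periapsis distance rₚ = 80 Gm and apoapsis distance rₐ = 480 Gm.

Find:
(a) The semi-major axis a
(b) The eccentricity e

Convert to SI: rₚ = 80 Gm = 8e+10 m; rₐ = 480 Gm = 4.8e+11 m.
(a) a = (rₚ + rₐ) / 2 = (8e+10 + 4.8e+11) / 2 ≈ 2.8e+11 m = 280 Gm.
(b) e = (rₐ − rₚ) / (rₐ + rₚ) = (4.8e+11 − 8e+10) / (4.8e+11 + 8e+10) ≈ 0.7143.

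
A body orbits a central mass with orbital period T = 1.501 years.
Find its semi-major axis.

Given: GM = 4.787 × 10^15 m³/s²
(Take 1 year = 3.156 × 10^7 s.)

Convert to SI: T = 1.501 years = 4.73716e+07 s.
Invert Kepler's third law: a = (GM · T² / (4π²))^(1/3).
Substituting T = 4.73716e+07 s and GM = 4.787e+15 m³/s²:
a = (4.787e+15 · (4.73716e+07)² / (4π²))^(1/3) m
a ≈ 6.48e+09 m = 6.48 Gm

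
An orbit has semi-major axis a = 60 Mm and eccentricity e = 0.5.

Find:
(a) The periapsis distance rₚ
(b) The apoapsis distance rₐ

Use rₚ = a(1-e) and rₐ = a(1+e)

Convert to SI: a = 60 Mm = 6e+07 m.
(a) rₚ = a(1 − e) = 6e+07 · (1 − 0.5) = 6e+07 · 0.5 ≈ 3e+07 m = 30 Mm.
(b) rₐ = a(1 + e) = 6e+07 · (1 + 0.5) = 6e+07 · 1.5 ≈ 9e+07 m = 90 Mm.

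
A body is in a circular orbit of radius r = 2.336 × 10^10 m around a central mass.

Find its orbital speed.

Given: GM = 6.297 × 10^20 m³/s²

For a circular orbit, gravity supplies the centripetal force, so v = √(GM / r).
v = √(6.297e+20 / 2.336e+10) m/s ≈ 1.642e+05 m/s = 164.2 km/s.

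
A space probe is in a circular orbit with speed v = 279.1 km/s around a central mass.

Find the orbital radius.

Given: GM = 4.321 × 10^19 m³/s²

Convert to SI: v = 279.1 km/s = 279100 m/s.
For a circular orbit, v² = GM / r, so r = GM / v².
r = 4.321e+19 / (279100)² m ≈ 5.547e+08 m = 5.547 × 10^8 m.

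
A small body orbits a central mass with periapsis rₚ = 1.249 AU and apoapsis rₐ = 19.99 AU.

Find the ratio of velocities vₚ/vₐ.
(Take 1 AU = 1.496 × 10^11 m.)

Convert to SI: rₚ = 1.249 AU = 1.8685e+11 m; rₐ = 19.99 AU = 2.9905e+12 m.
Conservation of angular momentum gives rₚvₚ = rₐvₐ, so vₚ/vₐ = rₐ/rₚ.
vₚ/vₐ = 2.9905e+12 / 1.8685e+11 ≈ 16.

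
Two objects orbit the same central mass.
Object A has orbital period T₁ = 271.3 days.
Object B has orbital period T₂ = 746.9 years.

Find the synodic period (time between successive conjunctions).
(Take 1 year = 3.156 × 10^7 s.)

Convert to SI: T₁ = 271.3 days = 2.34403e+07 s; T₂ = 746.9 years = 2.35722e+10 s.
T_syn = |T₁ · T₂ / (T₁ − T₂)|.
T_syn = |2.34403e+07 · 2.35722e+10 / (2.34403e+07 − 2.35722e+10)| s ≈ 2.346e+07 s = 271.6 days.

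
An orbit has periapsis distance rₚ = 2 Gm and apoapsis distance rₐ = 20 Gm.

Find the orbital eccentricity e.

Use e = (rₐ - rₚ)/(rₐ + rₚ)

Convert to SI: rₚ = 2 Gm = 2e+09 m; rₐ = 20 Gm = 2e+10 m.
e = (rₐ − rₚ) / (rₐ + rₚ).
e = (2e+10 − 2e+09) / (2e+10 + 2e+09) = 1.8e+10 / 2.2e+10 ≈ 0.8182.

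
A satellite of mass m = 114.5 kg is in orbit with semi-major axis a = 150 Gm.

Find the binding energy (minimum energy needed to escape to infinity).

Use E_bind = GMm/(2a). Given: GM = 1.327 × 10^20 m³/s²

Convert to SI: a = 150 Gm = 1.5e+11 m.
Total orbital energy is E = −GMm/(2a); binding energy is E_bind = −E = GMm/(2a).
E_bind = 1.327e+20 · 114.5 / (2 · 1.5e+11) J ≈ 5.065e+10 J = 50.65 GJ.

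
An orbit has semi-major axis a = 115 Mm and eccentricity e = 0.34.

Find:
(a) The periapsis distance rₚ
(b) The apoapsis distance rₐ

Convert to SI: a = 115 Mm = 1.15e+08 m.
(a) rₚ = a(1 − e) = 1.15e+08 · (1 − 0.34) = 1.15e+08 · 0.66 ≈ 7.59e+07 m = 75.9 Mm.
(b) rₐ = a(1 + e) = 1.15e+08 · (1 + 0.34) = 1.15e+08 · 1.34 ≈ 1.541e+08 m = 154.1 Mm.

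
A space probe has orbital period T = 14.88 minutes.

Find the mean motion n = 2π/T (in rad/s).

Convert to SI: T = 14.88 minutes = 892.8 s.
n = 2π / T.
n = 2π / 892.8 s ≈ 0.007038 rad/s.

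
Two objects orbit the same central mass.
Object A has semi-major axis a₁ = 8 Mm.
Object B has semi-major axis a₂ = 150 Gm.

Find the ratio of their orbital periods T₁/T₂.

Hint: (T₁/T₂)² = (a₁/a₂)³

Convert to SI: a₁ = 8 Mm = 8e+06 m; a₂ = 150 Gm = 1.5e+11 m.
From Kepler's third law, (T₁/T₂)² = (a₁/a₂)³, so T₁/T₂ = (a₁/a₂)^(3/2).
a₁/a₂ = 8e+06 / 1.5e+11 = 5.33333e-05.
T₁/T₂ = (5.33333e-05)^(3/2) ≈ 3.895e-07.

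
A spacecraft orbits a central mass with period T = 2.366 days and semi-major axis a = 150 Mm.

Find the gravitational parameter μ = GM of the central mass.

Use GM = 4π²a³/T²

Convert to SI: T = 2.366 days = 204422 s; a = 150 Mm = 1.5e+08 m.
GM = 4π² · a³ / T².
GM = 4π² · (1.5e+08)³ / (204422)² m³/s² ≈ 3.188e+15 m³/s² = 3.188 × 10^15 m³/s².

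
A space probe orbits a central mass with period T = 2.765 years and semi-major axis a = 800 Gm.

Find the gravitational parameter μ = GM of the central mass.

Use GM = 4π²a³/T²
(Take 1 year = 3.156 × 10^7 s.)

Convert to SI: T = 2.765 years = 8.72634e+07 s; a = 800 Gm = 8e+11 m.
GM = 4π² · a³ / T².
GM = 4π² · (8e+11)³ / (8.72634e+07)² m³/s² ≈ 2.654e+21 m³/s² = 2.654 × 10^21 m³/s².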